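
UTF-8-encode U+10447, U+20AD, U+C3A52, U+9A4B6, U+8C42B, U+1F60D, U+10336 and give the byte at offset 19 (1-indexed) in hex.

0xAB

1-indexed offset 19 is 0-indexed offset 18.
U+10447 → 4-byte form F0 90 91 87 at offsets 0–3.
U+20AD → 3-byte form E2 82 AD at offsets 4–6.
U+C3A52 → 4-byte form F3 83 A9 92 at offsets 7–10.
U+9A4B6 → 4-byte form F2 9A 92 B6 at offsets 11–14.
U+8C42B → 4-byte form F2 8C 90 AB at offsets 15–18.
Offset 18 falls in char 5's range; it's byte 4 of F2 8C 90 AB = 0xAB.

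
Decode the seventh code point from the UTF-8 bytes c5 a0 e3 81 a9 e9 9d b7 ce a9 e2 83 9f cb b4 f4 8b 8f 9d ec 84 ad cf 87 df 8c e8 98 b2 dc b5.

U+10B3DD

Offset 0: leading byte 0xC5 = 11000101 → 2-byte char #1 = C5 A0.
Offset 2: leading byte 0xE3 = 11100011 → 3-byte char #2 = E3 81 A9.
Offset 5: leading byte 0xE9 = 11101001 → 3-byte char #3 = E9 9D B7.
Offset 8: leading byte 0xCE = 11001110 → 2-byte char #4 = CE A9.
Offset 10: leading byte 0xE2 = 11100010 → 3-byte char #5 = E2 83 9F.
Offset 13: leading byte 0xCB = 11001011 → 2-byte char #6 = CB B4.
Offset 15: leading byte 0xF4 = 11110100 → 4-byte char #7 = F4 8B 8F 9D.
Leading byte 0xF4 = 11110100 matches 11110xxx → 4-byte sequence.
Byte 1: 0xF4 = 11110100, payload 100 (3 bits).
Byte 2: 0x8B = 10001011 (10xxxxxx ✓), payload 001011.
Byte 3: 0x8F = 10001111 (10xxxxxx ✓), payload 001111.
Byte 4: 0x9D = 10011101 (10xxxxxx ✓), payload 011101.
Concatenate: 100001011001111011101 = 0x10B3DD (21 bits → U+10B3DD).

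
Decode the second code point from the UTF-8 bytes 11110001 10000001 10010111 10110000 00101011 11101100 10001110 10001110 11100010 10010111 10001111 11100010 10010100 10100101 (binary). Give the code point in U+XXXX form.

Offset 0: leading byte 0xF1 = 11110001 → 4-byte char #1 = F1 81 97 B0.
Offset 4: leading byte 0x2B = 00101011 → 1-byte char #2 = 2B.
Leading byte 0x2B = 00101011 matches 0xxxxxxx → 1-byte sequence.
Byte 1: 0x2B = 00101011, payload 0101011 (7 bits).
Concatenate: 0101011 = 0x2B (7 bits → U+002B).

U+002B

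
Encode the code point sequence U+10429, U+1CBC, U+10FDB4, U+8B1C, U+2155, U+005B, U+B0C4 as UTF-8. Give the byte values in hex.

U+10429: 4-byte form → F0 90 90 A9.
U+1CBC: 3-byte form → E1 B2 BC.
U+10FDB4: 4-byte form → F4 8F B6 B4.
U+8B1C: 3-byte form → E8 AC 9C.
U+2155: 3-byte form → E2 85 95.
U+005B: 1-byte form → 5B.
U+B0C4: 3-byte form → EB 83 84.
Concatenated (21 bytes): F0 90 90 A9 E1 B2 BC F4 8F B6 B4 E8 AC 9C E2 85 95 5B EB 83 84.

F0 90 90 A9 E1 B2 BC F4 8F B6 B4 E8 AC 9C E2 85 95 5B EB 83 84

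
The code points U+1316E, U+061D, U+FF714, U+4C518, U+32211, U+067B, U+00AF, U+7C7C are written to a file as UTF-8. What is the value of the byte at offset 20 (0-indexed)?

0xC2

U+1316E → 4-byte form F0 93 85 AE at offsets 0–3.
U+061D → 2-byte form D8 9D at offsets 4–5.
U+FF714 → 4-byte form F3 BF 9C 94 at offsets 6–9.
U+4C518 → 4-byte form F1 8C 94 98 at offsets 10–13.
U+32211 → 4-byte form F0 B2 88 91 at offsets 14–17.
U+067B → 2-byte form D9 BB at offsets 18–19.
U+00AF → 2-byte form C2 AF at offsets 20–21.
Offset 20 falls in char 7's range; it's byte 1 of C2 AF = 0xC2.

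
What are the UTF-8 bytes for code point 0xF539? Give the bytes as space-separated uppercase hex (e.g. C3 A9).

U+F539 = 0xF539 = 62777 decimal. In range U+0800–U+FFFF → 3-byte form: 1110xxxx 10xxxxxx 10xxxxxx.
Binary (16 bits): 1111010100111001.
Split 4+6+6: 1111 | 010100 | 111001.
Byte 1: 11101111 = 0xEF.
Byte 2: 10010100 = 0x94.
Byte 3: 10111001 = 0xB9.

EF 94 B9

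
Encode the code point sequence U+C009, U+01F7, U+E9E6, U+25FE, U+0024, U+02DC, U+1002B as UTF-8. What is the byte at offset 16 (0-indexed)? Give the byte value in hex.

U+C009 → 3-byte form EC 80 89 at offsets 0–2.
U+01F7 → 2-byte form C7 B7 at offsets 3–4.
U+E9E6 → 3-byte form EE A7 A6 at offsets 5–7.
U+25FE → 3-byte form E2 97 BE at offsets 8–10.
U+0024 → 1-byte form 24 at offsets 11–11.
U+02DC → 2-byte form CB 9C at offsets 12–13.
U+1002B → 4-byte form F0 90 80 AB at offsets 14–17.
Offset 16 falls in char 7's range; it's byte 3 of F0 90 80 AB = 0x80.

0x80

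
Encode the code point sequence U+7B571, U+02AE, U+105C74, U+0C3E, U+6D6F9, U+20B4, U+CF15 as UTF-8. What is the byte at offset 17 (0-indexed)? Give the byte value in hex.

U+7B571 → 4-byte form F1 BB 95 B1 at offsets 0–3.
U+02AE → 2-byte form CA AE at offsets 4–5.
U+105C74 → 4-byte form F4 85 B1 B4 at offsets 6–9.
U+0C3E → 3-byte form E0 B0 BE at offsets 10–12.
U+6D6F9 → 4-byte form F1 AD 9B B9 at offsets 13–16.
U+20B4 → 3-byte form E2 82 B4 at offsets 17–19.
Offset 17 falls in char 6's range; it's byte 1 of E2 82 B4 = 0xE2.

0xE2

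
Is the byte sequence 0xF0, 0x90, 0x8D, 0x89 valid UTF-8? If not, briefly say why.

Leading byte 0xF0 = 11110000 → 4-byte form.
Continuation bytes 0x90=10010000, 0x8D=10001101, 0x89=10001001 all match 10xxxxxx.
Decoded value 0x10349 is ≥ 0x10000 (shortest form) and not a surrogate.

valid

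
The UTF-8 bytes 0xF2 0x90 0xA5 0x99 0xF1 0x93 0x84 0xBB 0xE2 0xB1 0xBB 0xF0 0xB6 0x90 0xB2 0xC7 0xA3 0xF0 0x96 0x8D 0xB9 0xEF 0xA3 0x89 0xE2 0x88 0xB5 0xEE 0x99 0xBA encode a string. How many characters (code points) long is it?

Byte at offset 0: 0xF2 = 11110010 → 4-byte char (#1). Advance 4.
Byte at offset 4: 0xF1 = 11110001 → 4-byte char (#2). Advance 4.
Byte at offset 8: 0xE2 = 11100010 → 3-byte char (#3). Advance 3.
Byte at offset 11: 0xF0 = 11110000 → 4-byte char (#4). Advance 4.
Byte at offset 15: 0xC7 = 11000111 → 2-byte char (#5). Advance 2.
Byte at offset 17: 0xF0 = 11110000 → 4-byte char (#6). Advance 4.
Byte at offset 21: 0xEF = 11101111 → 3-byte char (#7). Advance 3.
Byte at offset 24: 0xE2 = 11100010 → 3-byte char (#8). Advance 3.
Byte at offset 27: 0xEE = 11101110 → 3-byte char (#9). Advance 3.
Reached end at offset 30 after 9 code points.

9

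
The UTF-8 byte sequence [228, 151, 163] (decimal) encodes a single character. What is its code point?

Leading byte 0xE4 = 11100100 matches 1110xxxx → 3-byte sequence.
Byte 1: 0xE4 = 11100100, payload 0100 (4 bits).
Byte 2: 0x97 = 10010111 (10xxxxxx ✓), payload 010111.
Byte 3: 0xA3 = 10100011 (10xxxxxx ✓), payload 100011.
Concatenate: 0100010111100011 = 0x45E3 (16 bits → U+45E3).

U+45E3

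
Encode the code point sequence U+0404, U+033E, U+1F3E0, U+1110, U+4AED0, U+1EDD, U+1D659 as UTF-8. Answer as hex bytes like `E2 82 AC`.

U+0404: 2-byte form → D0 84.
U+033E: 2-byte form → CC BE.
U+1F3E0: 4-byte form → F0 9F 8F A0.
U+1110: 3-byte form → E1 84 90.
U+4AED0: 4-byte form → F1 8A BB 90.
U+1EDD: 3-byte form → E1 BB 9D.
U+1D659: 4-byte form → F0 9D 99 99.
Concatenated (22 bytes): D0 84 CC BE F0 9F 8F A0 E1 84 90 F1 8A BB 90 E1 BB 9D F0 9D 99 99.

D0 84 CC BE F0 9F 8F A0 E1 84 90 F1 8A BB 90 E1 BB 9D F0 9D 99 99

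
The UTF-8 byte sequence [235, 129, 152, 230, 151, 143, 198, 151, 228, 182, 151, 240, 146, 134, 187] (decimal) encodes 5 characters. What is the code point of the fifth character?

U+121BB

Offset 0: leading byte 0xEB = 11101011 → 3-byte char #1 = EB 81 98.
Offset 3: leading byte 0xE6 = 11100110 → 3-byte char #2 = E6 97 8F.
Offset 6: leading byte 0xC6 = 11000110 → 2-byte char #3 = C6 97.
Offset 8: leading byte 0xE4 = 11100100 → 3-byte char #4 = E4 B6 97.
Offset 11: leading byte 0xF0 = 11110000 → 4-byte char #5 = F0 92 86 BB.
Leading byte 0xF0 = 11110000 matches 11110xxx → 4-byte sequence.
Byte 1: 0xF0 = 11110000, payload 000 (3 bits).
Byte 2: 0x92 = 10010010 (10xxxxxx ✓), payload 010010.
Byte 3: 0x86 = 10000110 (10xxxxxx ✓), payload 000110.
Byte 4: 0xBB = 10111011 (10xxxxxx ✓), payload 111011.
Concatenate: 000010010000110111011 = 0x121BB (21 bits → U+121BB).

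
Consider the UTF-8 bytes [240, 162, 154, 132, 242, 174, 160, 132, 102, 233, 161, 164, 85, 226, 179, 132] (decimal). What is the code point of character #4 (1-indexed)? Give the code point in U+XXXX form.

Offset 0: leading byte 0xF0 = 11110000 → 4-byte char #1 = F0 A2 9A 84.
Offset 4: leading byte 0xF2 = 11110010 → 4-byte char #2 = F2 AE A0 84.
Offset 8: leading byte 0x66 = 01100110 → 1-byte char #3 = 66.
Offset 9: leading byte 0xE9 = 11101001 → 3-byte char #4 = E9 A1 A4.
Leading byte 0xE9 = 11101001 matches 1110xxxx → 3-byte sequence.
Byte 1: 0xE9 = 11101001, payload 1001 (4 bits).
Byte 2: 0xA1 = 10100001 (10xxxxxx ✓), payload 100001.
Byte 3: 0xA4 = 10100100 (10xxxxxx ✓), payload 100100.
Concatenate: 1001100001100100 = 0x9864 (16 bits → U+9864).

U+9864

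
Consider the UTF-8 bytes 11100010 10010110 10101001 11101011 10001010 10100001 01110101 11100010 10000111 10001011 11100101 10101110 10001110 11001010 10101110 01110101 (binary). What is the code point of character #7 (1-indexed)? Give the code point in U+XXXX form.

U+0075

Offset 0: leading byte 0xE2 = 11100010 → 3-byte char #1 = E2 96 A9.
Offset 3: leading byte 0xEB = 11101011 → 3-byte char #2 = EB 8A A1.
Offset 6: leading byte 0x75 = 01110101 → 1-byte char #3 = 75.
Offset 7: leading byte 0xE2 = 11100010 → 3-byte char #4 = E2 87 8B.
Offset 10: leading byte 0xE5 = 11100101 → 3-byte char #5 = E5 AE 8E.
Offset 13: leading byte 0xCA = 11001010 → 2-byte char #6 = CA AE.
Offset 15: leading byte 0x75 = 01110101 → 1-byte char #7 = 75.
Leading byte 0x75 = 01110101 matches 0xxxxxxx → 1-byte sequence.
Byte 1: 0x75 = 01110101, payload 1110101 (7 bits).
Concatenate: 1110101 = 0x75 (7 bits → U+0075).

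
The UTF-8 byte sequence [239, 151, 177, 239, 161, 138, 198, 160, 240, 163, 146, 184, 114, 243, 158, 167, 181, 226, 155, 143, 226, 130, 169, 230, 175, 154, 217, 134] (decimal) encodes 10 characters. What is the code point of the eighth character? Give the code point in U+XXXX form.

U+20A9

Offset 0: leading byte 0xEF = 11101111 → 3-byte char #1 = EF 97 B1.
Offset 3: leading byte 0xEF = 11101111 → 3-byte char #2 = EF A1 8A.
Offset 6: leading byte 0xC6 = 11000110 → 2-byte char #3 = C6 A0.
Offset 8: leading byte 0xF0 = 11110000 → 4-byte char #4 = F0 A3 92 B8.
Offset 12: leading byte 0x72 = 01110010 → 1-byte char #5 = 72.
Offset 13: leading byte 0xF3 = 11110011 → 4-byte char #6 = F3 9E A7 B5.
Offset 17: leading byte 0xE2 = 11100010 → 3-byte char #7 = E2 9B 8F.
Offset 20: leading byte 0xE2 = 11100010 → 3-byte char #8 = E2 82 A9.
Leading byte 0xE2 = 11100010 matches 1110xxxx → 3-byte sequence.
Byte 1: 0xE2 = 11100010, payload 0010 (4 bits).
Byte 2: 0x82 = 10000010 (10xxxxxx ✓), payload 000010.
Byte 3: 0xA9 = 10101001 (10xxxxxx ✓), payload 101001.
Concatenate: 0010000010101001 = 0x20A9 (16 bits → U+20A9).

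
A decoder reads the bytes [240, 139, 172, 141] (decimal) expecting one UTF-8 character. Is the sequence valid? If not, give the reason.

Leading byte 0xF0 = 11110000 → 4-byte form.
Continuation bytes all match 10xxxxxx. Payload decodes to 0xBB0D.
But 0xBB0D < 0x10000, the minimum for a 4-byte sequence — this is an overlong encoding.

invalid (overlong encoding)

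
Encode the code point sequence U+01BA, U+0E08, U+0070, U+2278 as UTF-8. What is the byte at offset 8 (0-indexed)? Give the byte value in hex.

0xB8

U+01BA → 2-byte form C6 BA at offsets 0–1.
U+0E08 → 3-byte form E0 B8 88 at offsets 2–4.
U+0070 → 1-byte form 70 at offsets 5–5.
U+2278 → 3-byte form E2 89 B8 at offsets 6–8.
Offset 8 falls in char 4's range; it's byte 3 of E2 89 B8 = 0xB8.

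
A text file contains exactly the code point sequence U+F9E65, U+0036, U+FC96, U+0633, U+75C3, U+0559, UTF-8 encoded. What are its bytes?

F3 B9 B9 A5 36 EF B2 96 D8 B3 E7 97 83 D5 99

U+F9E65: 4-byte form → F3 B9 B9 A5.
U+0036: 1-byte form → 36.
U+FC96: 3-byte form → EF B2 96.
U+0633: 2-byte form → D8 B3.
U+75C3: 3-byte form → E7 97 83.
U+0559: 2-byte form → D5 99.
Concatenated (15 bytes): F3 B9 B9 A5 36 EF B2 96 D8 B3 E7 97 83 D5 99.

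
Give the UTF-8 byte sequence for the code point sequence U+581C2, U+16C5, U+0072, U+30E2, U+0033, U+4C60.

U+581C2: 4-byte form → F1 98 87 82.
U+16C5: 3-byte form → E1 9B 85.
U+0072: 1-byte form → 72.
U+30E2: 3-byte form → E3 83 A2.
U+0033: 1-byte form → 33.
U+4C60: 3-byte form → E4 B1 A0.
Concatenated (15 bytes): F1 98 87 82 E1 9B 85 72 E3 83 A2 33 E4 B1 A0.

F1 98 87 82 E1 9B 85 72 E3 83 A2 33 E4 B1 A0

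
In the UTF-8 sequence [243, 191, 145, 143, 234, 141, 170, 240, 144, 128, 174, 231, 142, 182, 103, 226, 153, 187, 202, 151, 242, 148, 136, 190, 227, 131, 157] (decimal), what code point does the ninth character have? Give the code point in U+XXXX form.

Offset 0: leading byte 0xF3 = 11110011 → 4-byte char #1 = F3 BF 91 8F.
Offset 4: leading byte 0xEA = 11101010 → 3-byte char #2 = EA 8D AA.
Offset 7: leading byte 0xF0 = 11110000 → 4-byte char #3 = F0 90 80 AE.
Offset 11: leading byte 0xE7 = 11100111 → 3-byte char #4 = E7 8E B6.
Offset 14: leading byte 0x67 = 01100111 → 1-byte char #5 = 67.
Offset 15: leading byte 0xE2 = 11100010 → 3-byte char #6 = E2 99 BB.
Offset 18: leading byte 0xCA = 11001010 → 2-byte char #7 = CA 97.
Offset 20: leading byte 0xF2 = 11110010 → 4-byte char #8 = F2 94 88 BE.
Offset 24: leading byte 0xE3 = 11100011 → 3-byte char #9 = E3 83 9D.
Leading byte 0xE3 = 11100011 matches 1110xxxx → 3-byte sequence.
Byte 1: 0xE3 = 11100011, payload 0011 (4 bits).
Byte 2: 0x83 = 10000011 (10xxxxxx ✓), payload 000011.
Byte 3: 0x9D = 10011101 (10xxxxxx ✓), payload 011101.
Concatenate: 0011000011011101 = 0x30DD (16 bits → U+30DD).

U+30DD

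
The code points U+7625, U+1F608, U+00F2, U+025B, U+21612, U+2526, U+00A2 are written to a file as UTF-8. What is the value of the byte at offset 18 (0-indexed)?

U+7625 → 3-byte form E7 98 A5 at offsets 0–2.
U+1F608 → 4-byte form F0 9F 98 88 at offsets 3–6.
U+00F2 → 2-byte form C3 B2 at offsets 7–8.
U+025B → 2-byte form C9 9B at offsets 9–10.
U+21612 → 4-byte form F0 A1 98 92 at offsets 11–14.
U+2526 → 3-byte form E2 94 A6 at offsets 15–17.
U+00A2 → 2-byte form C2 A2 at offsets 18–19.
Offset 18 falls in char 7's range; it's byte 1 of C2 A2 = 0xC2.

0xC2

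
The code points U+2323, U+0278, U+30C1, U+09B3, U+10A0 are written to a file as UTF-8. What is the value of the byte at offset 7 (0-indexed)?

U+2323 → 3-byte form E2 8C A3 at offsets 0–2.
U+0278 → 2-byte form C9 B8 at offsets 3–4.
U+30C1 → 3-byte form E3 83 81 at offsets 5–7.
Offset 7 falls in char 3's range; it's byte 3 of E3 83 81 = 0x81.

0x81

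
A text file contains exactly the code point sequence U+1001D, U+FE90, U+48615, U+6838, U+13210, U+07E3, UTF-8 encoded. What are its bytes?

U+1001D: 4-byte form → F0 90 80 9D.
U+FE90: 3-byte form → EF BA 90.
U+48615: 4-byte form → F1 88 98 95.
U+6838: 3-byte form → E6 A0 B8.
U+13210: 4-byte form → F0 93 88 90.
U+07E3: 2-byte form → DF A3.
Concatenated (20 bytes): F0 90 80 9D EF BA 90 F1 88 98 95 E6 A0 B8 F0 93 88 90 DF A3.

F0 90 80 9D EF BA 90 F1 88 98 95 E6 A0 B8 F0 93 88 90 DF A3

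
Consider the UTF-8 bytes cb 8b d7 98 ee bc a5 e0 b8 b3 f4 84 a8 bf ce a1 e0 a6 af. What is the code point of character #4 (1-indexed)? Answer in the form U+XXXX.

Offset 0: leading byte 0xCB = 11001011 → 2-byte char #1 = CB 8B.
Offset 2: leading byte 0xD7 = 11010111 → 2-byte char #2 = D7 98.
Offset 4: leading byte 0xEE = 11101110 → 3-byte char #3 = EE BC A5.
Offset 7: leading byte 0xE0 = 11100000 → 3-byte char #4 = E0 B8 B3.
Leading byte 0xE0 = 11100000 matches 1110xxxx → 3-byte sequence.
Byte 1: 0xE0 = 11100000, payload 0000 (4 bits).
Byte 2: 0xB8 = 10111000 (10xxxxxx ✓), payload 111000.
Byte 3: 0xB3 = 10110011 (10xxxxxx ✓), payload 110011.
Concatenate: 0000111000110011 = 0xE33 (16 bits → U+0E33).

U+0E33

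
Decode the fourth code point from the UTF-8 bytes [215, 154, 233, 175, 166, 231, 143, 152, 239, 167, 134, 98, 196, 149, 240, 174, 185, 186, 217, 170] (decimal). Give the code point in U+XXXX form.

Offset 0: leading byte 0xD7 = 11010111 → 2-byte char #1 = D7 9A.
Offset 2: leading byte 0xE9 = 11101001 → 3-byte char #2 = E9 AF A6.
Offset 5: leading byte 0xE7 = 11100111 → 3-byte char #3 = E7 8F 98.
Offset 8: leading byte 0xEF = 11101111 → 3-byte char #4 = EF A7 86.
Leading byte 0xEF = 11101111 matches 1110xxxx → 3-byte sequence.
Byte 1: 0xEF = 11101111, payload 1111 (4 bits).
Byte 2: 0xA7 = 10100111 (10xxxxxx ✓), payload 100111.
Byte 3: 0x86 = 10000110 (10xxxxxx ✓), payload 000110.
Concatenate: 1111100111000110 = 0xF9C6 (16 bits → U+F9C6).

U+F9C6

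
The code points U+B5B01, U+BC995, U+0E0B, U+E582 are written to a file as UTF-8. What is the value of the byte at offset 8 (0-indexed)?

U+B5B01 → 4-byte form F2 B5 AC 81 at offsets 0–3.
U+BC995 → 4-byte form F2 BC A6 95 at offsets 4–7.
U+0E0B → 3-byte form E0 B8 8B at offsets 8–10.
Offset 8 falls in char 3's range; it's byte 1 of E0 B8 8B = 0xE0.

0xE0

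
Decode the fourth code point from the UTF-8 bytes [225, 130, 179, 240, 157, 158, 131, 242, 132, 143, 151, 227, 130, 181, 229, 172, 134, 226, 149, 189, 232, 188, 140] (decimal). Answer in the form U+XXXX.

Offset 0: leading byte 0xE1 = 11100001 → 3-byte char #1 = E1 82 B3.
Offset 3: leading byte 0xF0 = 11110000 → 4-byte char #2 = F0 9D 9E 83.
Offset 7: leading byte 0xF2 = 11110010 → 4-byte char #3 = F2 84 8F 97.
Offset 11: leading byte 0xE3 = 11100011 → 3-byte char #4 = E3 82 B5.
Leading byte 0xE3 = 11100011 matches 1110xxxx → 3-byte sequence.
Byte 1: 0xE3 = 11100011, payload 0011 (4 bits).
Byte 2: 0x82 = 10000010 (10xxxxxx ✓), payload 000010.
Byte 3: 0xB5 = 10110101 (10xxxxxx ✓), payload 110101.
Concatenate: 0011000010110101 = 0x30B5 (16 bits → U+30B5).

U+30B5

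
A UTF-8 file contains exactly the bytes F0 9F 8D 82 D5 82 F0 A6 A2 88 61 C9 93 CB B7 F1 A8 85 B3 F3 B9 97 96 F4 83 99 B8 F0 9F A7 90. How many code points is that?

Byte at offset 0: 0xF0 = 11110000 → 4-byte char (#1). Advance 4.
Byte at offset 4: 0xD5 = 11010101 → 2-byte char (#2). Advance 2.
Byte at offset 6: 0xF0 = 11110000 → 4-byte char (#3). Advance 4.
Byte at offset 10: 0x61 = 01100001 → 1-byte char (#4). Advance 1.
Byte at offset 11: 0xC9 = 11001001 → 2-byte char (#5). Advance 2.
Byte at offset 13: 0xCB = 11001011 → 2-byte char (#6). Advance 2.
Byte at offset 15: 0xF1 = 11110001 → 4-byte char (#7). Advance 4.
Byte at offset 19: 0xF3 = 11110011 → 4-byte char (#8). Advance 4.
Byte at offset 23: 0xF4 = 11110100 → 4-byte char (#9). Advance 4.
Byte at offset 27: 0xF0 = 11110000 → 4-byte char (#10). Advance 4.
Reached end at offset 31 after 10 code points.

10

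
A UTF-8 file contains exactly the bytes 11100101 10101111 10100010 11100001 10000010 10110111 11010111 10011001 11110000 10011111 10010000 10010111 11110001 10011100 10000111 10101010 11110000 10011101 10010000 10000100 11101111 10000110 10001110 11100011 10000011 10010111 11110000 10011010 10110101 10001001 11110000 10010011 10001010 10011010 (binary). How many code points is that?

10

Byte at offset 0: 0xE5 = 11100101 → 3-byte char (#1). Advance 3.
Byte at offset 3: 0xE1 = 11100001 → 3-byte char (#2). Advance 3.
Byte at offset 6: 0xD7 = 11010111 → 2-byte char (#3). Advance 2.
Byte at offset 8: 0xF0 = 11110000 → 4-byte char (#4). Advance 4.
Byte at offset 12: 0xF1 = 11110001 → 4-byte char (#5). Advance 4.
Byte at offset 16: 0xF0 = 11110000 → 4-byte char (#6). Advance 4.
Byte at offset 20: 0xEF = 11101111 → 3-byte char (#7). Advance 3.
Byte at offset 23: 0xE3 = 11100011 → 3-byte char (#8). Advance 3.
Byte at offset 26: 0xF0 = 11110000 → 4-byte char (#9). Advance 4.
Byte at offset 30: 0xF0 = 11110000 → 4-byte char (#10). Advance 4.
Reached end at offset 34 after 10 code points.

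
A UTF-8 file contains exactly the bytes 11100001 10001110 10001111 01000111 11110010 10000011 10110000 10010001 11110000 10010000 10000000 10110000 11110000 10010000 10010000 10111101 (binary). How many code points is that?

Byte at offset 0: 0xE1 = 11100001 → 3-byte char (#1). Advance 3.
Byte at offset 3: 0x47 = 01000111 → 1-byte char (#2). Advance 1.
Byte at offset 4: 0xF2 = 11110010 → 4-byte char (#3). Advance 4.
Byte at offset 8: 0xF0 = 11110000 → 4-byte char (#4). Advance 4.
Byte at offset 12: 0xF0 = 11110000 → 4-byte char (#5). Advance 4.
Reached end at offset 16 after 5 code points.

5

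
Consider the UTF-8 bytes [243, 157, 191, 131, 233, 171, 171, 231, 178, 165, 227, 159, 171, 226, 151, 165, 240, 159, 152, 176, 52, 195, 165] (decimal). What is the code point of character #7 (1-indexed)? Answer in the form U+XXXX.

U+0034

Offset 0: leading byte 0xF3 = 11110011 → 4-byte char #1 = F3 9D BF 83.
Offset 4: leading byte 0xE9 = 11101001 → 3-byte char #2 = E9 AB AB.
Offset 7: leading byte 0xE7 = 11100111 → 3-byte char #3 = E7 B2 A5.
Offset 10: leading byte 0xE3 = 11100011 → 3-byte char #4 = E3 9F AB.
Offset 13: leading byte 0xE2 = 11100010 → 3-byte char #5 = E2 97 A5.
Offset 16: leading byte 0xF0 = 11110000 → 4-byte char #6 = F0 9F 98 B0.
Offset 20: leading byte 0x34 = 00110100 → 1-byte char #7 = 34.
Leading byte 0x34 = 00110100 matches 0xxxxxxx → 1-byte sequence.
Byte 1: 0x34 = 00110100, payload 0110100 (7 bits).
Concatenate: 0110100 = 0x34 (7 bits → U+0034).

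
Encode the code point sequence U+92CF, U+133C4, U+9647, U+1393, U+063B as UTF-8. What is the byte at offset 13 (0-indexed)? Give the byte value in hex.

U+92CF → 3-byte form E9 8B 8F at offsets 0–2.
U+133C4 → 4-byte form F0 93 8F 84 at offsets 3–6.
U+9647 → 3-byte form E9 99 87 at offsets 7–9.
U+1393 → 3-byte form E1 8E 93 at offsets 10–12.
U+063B → 2-byte form D8 BB at offsets 13–14.
Offset 13 falls in char 5's range; it's byte 1 of D8 BB = 0xD8.

0xD8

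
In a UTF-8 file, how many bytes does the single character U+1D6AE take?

U+1D6AE = 0x1D6AE. UTF-8 uses 1 byte below 0x80, 2 below 0x800, 3 below 0x10000, 4 up to 0x10FFFF. 0x1D6AE is in U+10000–U+10FFFF → 4 bytes.

4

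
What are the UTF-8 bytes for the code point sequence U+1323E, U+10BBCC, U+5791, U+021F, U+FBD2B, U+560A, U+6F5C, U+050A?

F0 93 88 BE F4 8B AF 8C E5 9E 91 C8 9F F3 BB B4 AB E5 98 8A E6 BD 9C D4 8A

U+1323E: 4-byte form → F0 93 88 BE.
U+10BBCC: 4-byte form → F4 8B AF 8C.
U+5791: 3-byte form → E5 9E 91.
U+021F: 2-byte form → C8 9F.
U+FBD2B: 4-byte form → F3 BB B4 AB.
U+560A: 3-byte form → E5 98 8A.
U+6F5C: 3-byte form → E6 BD 9C.
U+050A: 2-byte form → D4 8A.
Concatenated (25 bytes): F0 93 88 BE F4 8B AF 8C E5 9E 91 C8 9F F3 BB B4 AB E5 98 8A E6 BD 9C D4 8A.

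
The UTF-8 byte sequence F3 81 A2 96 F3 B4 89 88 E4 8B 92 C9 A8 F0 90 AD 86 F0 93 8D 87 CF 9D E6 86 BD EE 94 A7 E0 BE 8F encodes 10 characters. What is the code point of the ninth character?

Offset 0: leading byte 0xF3 = 11110011 → 4-byte char #1 = F3 81 A2 96.
Offset 4: leading byte 0xF3 = 11110011 → 4-byte char #2 = F3 B4 89 88.
Offset 8: leading byte 0xE4 = 11100100 → 3-byte char #3 = E4 8B 92.
Offset 11: leading byte 0xC9 = 11001001 → 2-byte char #4 = C9 A8.
Offset 13: leading byte 0xF0 = 11110000 → 4-byte char #5 = F0 90 AD 86.
Offset 17: leading byte 0xF0 = 11110000 → 4-byte char #6 = F0 93 8D 87.
Offset 21: leading byte 0xCF = 11001111 → 2-byte char #7 = CF 9D.
Offset 23: leading byte 0xE6 = 11100110 → 3-byte char #8 = E6 86 BD.
Offset 26: leading byte 0xEE = 11101110 → 3-byte char #9 = EE 94 A7.
Leading byte 0xEE = 11101110 matches 1110xxxx → 3-byte sequence.
Byte 1: 0xEE = 11101110, payload 1110 (4 bits).
Byte 2: 0x94 = 10010100 (10xxxxxx ✓), payload 010100.
Byte 3: 0xA7 = 10100111 (10xxxxxx ✓), payload 100111.
Concatenate: 1110010100100111 = 0xE527 (16 bits → U+E527).

U+E527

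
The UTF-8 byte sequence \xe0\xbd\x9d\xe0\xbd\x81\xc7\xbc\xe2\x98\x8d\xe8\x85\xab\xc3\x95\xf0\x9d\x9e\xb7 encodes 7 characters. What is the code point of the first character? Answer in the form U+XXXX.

U+0F5D

Offset 0: leading byte 0xE0 = 11100000 → 3-byte char #1 = E0 BD 9D.
Leading byte 0xE0 = 11100000 matches 1110xxxx → 3-byte sequence.
Byte 1: 0xE0 = 11100000, payload 0000 (4 bits).
Byte 2: 0xBD = 10111101 (10xxxxxx ✓), payload 111101.
Byte 3: 0x9D = 10011101 (10xxxxxx ✓), payload 011101.
Concatenate: 0000111101011101 = 0xF5D (16 bits → U+0F5D).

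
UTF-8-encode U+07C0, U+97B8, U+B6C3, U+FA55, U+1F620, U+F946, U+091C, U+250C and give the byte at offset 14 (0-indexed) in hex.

U+07C0 → 2-byte form DF 80 at offsets 0–1.
U+97B8 → 3-byte form E9 9E B8 at offsets 2–4.
U+B6C3 → 3-byte form EB 9B 83 at offsets 5–7.
U+FA55 → 3-byte form EF A9 95 at offsets 8–10.
U+1F620 → 4-byte form F0 9F 98 A0 at offsets 11–14.
Offset 14 falls in char 5's range; it's byte 4 of F0 9F 98 A0 = 0xA0.

0xA0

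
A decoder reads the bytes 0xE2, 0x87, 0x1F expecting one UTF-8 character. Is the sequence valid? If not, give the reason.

invalid (non-continuation byte where continuation expected)

Leading byte 0xE2 = 11100010 → 3-byte form.
Byte 3 is 0x1F = 00011111, which is not 10xxxxxx — expected a continuation byte.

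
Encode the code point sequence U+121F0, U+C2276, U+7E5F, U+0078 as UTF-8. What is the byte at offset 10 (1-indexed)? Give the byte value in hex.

0xB9

1-indexed offset 10 is 0-indexed offset 9.
U+121F0 → 4-byte form F0 92 87 B0 at offsets 0–3.
U+C2276 → 4-byte form F3 82 89 B6 at offsets 4–7.
U+7E5F → 3-byte form E7 B9 9F at offsets 8–10.
Offset 9 falls in char 3's range; it's byte 2 of E7 B9 9F = 0xB9.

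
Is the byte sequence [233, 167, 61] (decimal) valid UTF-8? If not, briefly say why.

Leading byte 0xE9 = 11101001 → 3-byte form.
Byte 3 is 0x3D = 00111101, which is not 10xxxxxx — expected a continuation byte.

invalid (non-continuation byte where continuation expected)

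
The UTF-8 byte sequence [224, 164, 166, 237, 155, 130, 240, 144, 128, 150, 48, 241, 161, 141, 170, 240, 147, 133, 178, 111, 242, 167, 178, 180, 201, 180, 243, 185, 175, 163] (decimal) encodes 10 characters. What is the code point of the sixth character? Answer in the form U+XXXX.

U+13172

Offset 0: leading byte 0xE0 = 11100000 → 3-byte char #1 = E0 A4 A6.
Offset 3: leading byte 0xED = 11101101 → 3-byte char #2 = ED 9B 82.
Offset 6: leading byte 0xF0 = 11110000 → 4-byte char #3 = F0 90 80 96.
Offset 10: leading byte 0x30 = 00110000 → 1-byte char #4 = 30.
Offset 11: leading byte 0xF1 = 11110001 → 4-byte char #5 = F1 A1 8D AA.
Offset 15: leading byte 0xF0 = 11110000 → 4-byte char #6 = F0 93 85 B2.
Leading byte 0xF0 = 11110000 matches 11110xxx → 4-byte sequence.
Byte 1: 0xF0 = 11110000, payload 000 (3 bits).
Byte 2: 0x93 = 10010011 (10xxxxxx ✓), payload 010011.
Byte 3: 0x85 = 10000101 (10xxxxxx ✓), payload 000101.
Byte 4: 0xB2 = 10110010 (10xxxxxx ✓), payload 110010.
Concatenate: 000010011000101110010 = 0x13172 (21 bits → U+13172).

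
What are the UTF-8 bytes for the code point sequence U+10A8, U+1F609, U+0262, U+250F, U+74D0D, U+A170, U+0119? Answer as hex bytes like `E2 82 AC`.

E1 82 A8 F0 9F 98 89 C9 A2 E2 94 8F F1 B4 B4 8D EA 85 B0 C4 99

U+10A8: 3-byte form → E1 82 A8.
U+1F609: 4-byte form → F0 9F 98 89.
U+0262: 2-byte form → C9 A2.
U+250F: 3-byte form → E2 94 8F.
U+74D0D: 4-byte form → F1 B4 B4 8D.
U+A170: 3-byte form → EA 85 B0.
U+0119: 2-byte form → C4 99.
Concatenated (21 bytes): E1 82 A8 F0 9F 98 89 C9 A2 E2 94 8F F1 B4 B4 8D EA 85 B0 C4 99.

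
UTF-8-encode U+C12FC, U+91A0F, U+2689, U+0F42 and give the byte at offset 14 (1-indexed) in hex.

1-indexed offset 14 is 0-indexed offset 13.
U+C12FC → 4-byte form F3 81 8B BC at offsets 0–3.
U+91A0F → 4-byte form F2 91 A8 8F at offsets 4–7.
U+2689 → 3-byte form E2 9A 89 at offsets 8–10.
U+0F42 → 3-byte form E0 BD 82 at offsets 11–13.
Offset 13 falls in char 4's range; it's byte 3 of E0 BD 82 = 0x82.

0x82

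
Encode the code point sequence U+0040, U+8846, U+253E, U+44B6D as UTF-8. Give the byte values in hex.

40 E8 A1 86 E2 94 BE F1 84 AD AD

U+0040: 1-byte form → 40.
U+8846: 3-byte form → E8 A1 86.
U+253E: 3-byte form → E2 94 BE.
U+44B6D: 4-byte form → F1 84 AD AD.
Concatenated (11 bytes): 40 E8 A1 86 E2 94 BE F1 84 AD AD.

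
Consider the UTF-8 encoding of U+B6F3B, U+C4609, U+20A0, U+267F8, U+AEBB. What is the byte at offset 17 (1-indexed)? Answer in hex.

0xBA

1-indexed offset 17 is 0-indexed offset 16.
U+B6F3B → 4-byte form F2 B6 BC BB at offsets 0–3.
U+C4609 → 4-byte form F3 84 98 89 at offsets 4–7.
U+20A0 → 3-byte form E2 82 A0 at offsets 8–10.
U+267F8 → 4-byte form F0 A6 9F B8 at offsets 11–14.
U+AEBB → 3-byte form EA BA BB at offsets 15–17.
Offset 16 falls in char 5's range; it's byte 2 of EA BA BB = 0xBA.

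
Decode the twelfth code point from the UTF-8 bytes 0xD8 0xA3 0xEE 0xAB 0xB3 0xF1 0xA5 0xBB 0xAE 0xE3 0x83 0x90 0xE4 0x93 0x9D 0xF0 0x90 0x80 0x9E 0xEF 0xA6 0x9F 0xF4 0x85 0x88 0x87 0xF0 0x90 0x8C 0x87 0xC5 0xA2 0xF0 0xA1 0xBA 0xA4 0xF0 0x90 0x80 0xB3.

Offset 0: leading byte 0xD8 = 11011000 → 2-byte char #1 = D8 A3.
Offset 2: leading byte 0xEE = 11101110 → 3-byte char #2 = EE AB B3.
Offset 5: leading byte 0xF1 = 11110001 → 4-byte char #3 = F1 A5 BB AE.
Offset 9: leading byte 0xE3 = 11100011 → 3-byte char #4 = E3 83 90.
Offset 12: leading byte 0xE4 = 11100100 → 3-byte char #5 = E4 93 9D.
Offset 15: leading byte 0xF0 = 11110000 → 4-byte char #6 = F0 90 80 9E.
Offset 19: leading byte 0xEF = 11101111 → 3-byte char #7 = EF A6 9F.
Offset 22: leading byte 0xF4 = 11110100 → 4-byte char #8 = F4 85 88 87.
Offset 26: leading byte 0xF0 = 11110000 → 4-byte char #9 = F0 90 8C 87.
Offset 30: leading byte 0xC5 = 11000101 → 2-byte char #10 = C5 A2.
Offset 32: leading byte 0xF0 = 11110000 → 4-byte char #11 = F0 A1 BA A4.
Offset 36: leading byte 0xF0 = 11110000 → 4-byte char #12 = F0 90 80 B3.
Leading byte 0xF0 = 11110000 matches 11110xxx → 4-byte sequence.
Byte 1: 0xF0 = 11110000, payload 000 (3 bits).
Byte 2: 0x90 = 10010000 (10xxxxxx ✓), payload 010000.
Byte 3: 0x80 = 10000000 (10xxxxxx ✓), payload 000000.
Byte 4: 0xB3 = 10110011 (10xxxxxx ✓), payload 110011.
Concatenate: 000010000000000110011 = 0x10033 (21 bits → U+10033).

U+10033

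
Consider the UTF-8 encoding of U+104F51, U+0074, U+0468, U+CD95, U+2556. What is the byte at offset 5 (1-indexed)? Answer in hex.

0x74

1-indexed offset 5 is 0-indexed offset 4.
U+104F51 → 4-byte form F4 84 BD 91 at offsets 0–3.
U+0074 → 1-byte form 74 at offsets 4–4.
Offset 4 falls in char 2's range; it's byte 1 of 74 = 0x74.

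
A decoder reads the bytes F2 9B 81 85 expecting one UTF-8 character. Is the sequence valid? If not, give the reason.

Leading byte 0xF2 = 11110010 → 4-byte form.
Continuation bytes 0x9B=10011011, 0x81=10000001, 0x85=10000101 all match 10xxxxxx.
Decoded value 0x9B045 is ≥ 0x10000 (shortest form) and not a surrogate.

valid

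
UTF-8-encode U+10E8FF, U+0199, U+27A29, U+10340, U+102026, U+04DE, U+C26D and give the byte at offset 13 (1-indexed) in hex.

0x8D

1-indexed offset 13 is 0-indexed offset 12.
U+10E8FF → 4-byte form F4 8E A3 BF at offsets 0–3.
U+0199 → 2-byte form C6 99 at offsets 4–5.
U+27A29 → 4-byte form F0 A7 A8 A9 at offsets 6–9.
U+10340 → 4-byte form F0 90 8D 80 at offsets 10–13.
Offset 12 falls in char 4's range; it's byte 3 of F0 90 8D 80 = 0x8D.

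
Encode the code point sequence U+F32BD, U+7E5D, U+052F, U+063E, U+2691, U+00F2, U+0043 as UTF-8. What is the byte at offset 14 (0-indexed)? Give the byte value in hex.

0xC3

U+F32BD → 4-byte form F3 B3 8A BD at offsets 0–3.
U+7E5D → 3-byte form E7 B9 9D at offsets 4–6.
U+052F → 2-byte form D4 AF at offsets 7–8.
U+063E → 2-byte form D8 BE at offsets 9–10.
U+2691 → 3-byte form E2 9A 91 at offsets 11–13.
U+00F2 → 2-byte form C3 B2 at offsets 14–15.
Offset 14 falls in char 6's range; it's byte 1 of C3 B2 = 0xC3.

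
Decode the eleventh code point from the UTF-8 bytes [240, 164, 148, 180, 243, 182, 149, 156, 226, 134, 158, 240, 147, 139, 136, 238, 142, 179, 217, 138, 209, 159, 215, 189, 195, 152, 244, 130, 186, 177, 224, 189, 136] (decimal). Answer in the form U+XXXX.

U+0F48

Offset 0: leading byte 0xF0 = 11110000 → 4-byte char #1 = F0 A4 94 B4.
Offset 4: leading byte 0xF3 = 11110011 → 4-byte char #2 = F3 B6 95 9C.
Offset 8: leading byte 0xE2 = 11100010 → 3-byte char #3 = E2 86 9E.
Offset 11: leading byte 0xF0 = 11110000 → 4-byte char #4 = F0 93 8B 88.
Offset 15: leading byte 0xEE = 11101110 → 3-byte char #5 = EE 8E B3.
Offset 18: leading byte 0xD9 = 11011001 → 2-byte char #6 = D9 8A.
Offset 20: leading byte 0xD1 = 11010001 → 2-byte char #7 = D1 9F.
Offset 22: leading byte 0xD7 = 11010111 → 2-byte char #8 = D7 BD.
Offset 24: leading byte 0xC3 = 11000011 → 2-byte char #9 = C3 98.
Offset 26: leading byte 0xF4 = 11110100 → 4-byte char #10 = F4 82 BA B1.
Offset 30: leading byte 0xE0 = 11100000 → 3-byte char #11 = E0 BD 88.
Leading byte 0xE0 = 11100000 matches 1110xxxx → 3-byte sequence.
Byte 1: 0xE0 = 11100000, payload 0000 (4 bits).
Byte 2: 0xBD = 10111101 (10xxxxxx ✓), payload 111101.
Byte 3: 0x88 = 10001000 (10xxxxxx ✓), payload 001000.
Concatenate: 0000111101001000 = 0xF48 (16 bits → U+0F48).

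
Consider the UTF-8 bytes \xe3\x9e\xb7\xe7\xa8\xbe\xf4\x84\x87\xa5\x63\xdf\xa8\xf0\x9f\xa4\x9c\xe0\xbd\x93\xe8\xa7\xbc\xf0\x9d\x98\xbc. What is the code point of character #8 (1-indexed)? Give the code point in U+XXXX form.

Offset 0: leading byte 0xE3 = 11100011 → 3-byte char #1 = E3 9E B7.
Offset 3: leading byte 0xE7 = 11100111 → 3-byte char #2 = E7 A8 BE.
Offset 6: leading byte 0xF4 = 11110100 → 4-byte char #3 = F4 84 87 A5.
Offset 10: leading byte 0x63 = 01100011 → 1-byte char #4 = 63.
Offset 11: leading byte 0xDF = 11011111 → 2-byte char #5 = DF A8.
Offset 13: leading byte 0xF0 = 11110000 → 4-byte char #6 = F0 9F A4 9C.
Offset 17: leading byte 0xE0 = 11100000 → 3-byte char #7 = E0 BD 93.
Offset 20: leading byte 0xE8 = 11101000 → 3-byte char #8 = E8 A7 BC.
Leading byte 0xE8 = 11101000 matches 1110xxxx → 3-byte sequence.
Byte 1: 0xE8 = 11101000, payload 1000 (4 bits).
Byte 2: 0xA7 = 10100111 (10xxxxxx ✓), payload 100111.
Byte 3: 0xBC = 10111100 (10xxxxxx ✓), payload 111100.
Concatenate: 1000100111111100 = 0x89FC (16 bits → U+89FC).

U+89FC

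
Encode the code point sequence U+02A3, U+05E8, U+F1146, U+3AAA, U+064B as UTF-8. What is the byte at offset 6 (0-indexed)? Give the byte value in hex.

U+02A3 → 2-byte form CA A3 at offsets 0–1.
U+05E8 → 2-byte form D7 A8 at offsets 2–3.
U+F1146 → 4-byte form F3 B1 85 86 at offsets 4–7.
Offset 6 falls in char 3's range; it's byte 3 of F3 B1 85 86 = 0x85.

0x85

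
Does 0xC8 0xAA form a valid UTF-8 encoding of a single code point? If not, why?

Leading byte 0xC8 = 11001000 → 2-byte form.
Continuation bytes 0xAA=10101010 all match 10xxxxxx.
Decoded value 0x22A is ≥ 0x80 (shortest form) and not a surrogate.

valid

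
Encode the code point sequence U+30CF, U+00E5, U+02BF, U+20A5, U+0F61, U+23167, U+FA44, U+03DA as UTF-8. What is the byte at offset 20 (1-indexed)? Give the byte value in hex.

0x84

1-indexed offset 20 is 0-indexed offset 19.
U+30CF → 3-byte form E3 83 8F at offsets 0–2.
U+00E5 → 2-byte form C3 A5 at offsets 3–4.
U+02BF → 2-byte form CA BF at offsets 5–6.
U+20A5 → 3-byte form E2 82 A5 at offsets 7–9.
U+0F61 → 3-byte form E0 BD A1 at offsets 10–12.
U+23167 → 4-byte form F0 A3 85 A7 at offsets 13–16.
U+FA44 → 3-byte form EF A9 84 at offsets 17–19.
Offset 19 falls in char 7's range; it's byte 3 of EF A9 84 = 0x84.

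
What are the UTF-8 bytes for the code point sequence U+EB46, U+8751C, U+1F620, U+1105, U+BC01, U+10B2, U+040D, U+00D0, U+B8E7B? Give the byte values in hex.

U+EB46: 3-byte form → EE AD 86.
U+8751C: 4-byte form → F2 87 94 9C.
U+1F620: 4-byte form → F0 9F 98 A0.
U+1105: 3-byte form → E1 84 85.
U+BC01: 3-byte form → EB B0 81.
U+10B2: 3-byte form → E1 82 B2.
U+040D: 2-byte form → D0 8D.
U+00D0: 2-byte form → C3 90.
U+B8E7B: 4-byte form → F2 B8 B9 BB.
Concatenated (28 bytes): EE AD 86 F2 87 94 9C F0 9F 98 A0 E1 84 85 EB B0 81 E1 82 B2 D0 8D C3 90 F2 B8 B9 BB.

EE AD 86 F2 87 94 9C F0 9F 98 A0 E1 84 85 EB B0 81 E1 82 B2 D0 8D C3 90 F2 B8 B9 BB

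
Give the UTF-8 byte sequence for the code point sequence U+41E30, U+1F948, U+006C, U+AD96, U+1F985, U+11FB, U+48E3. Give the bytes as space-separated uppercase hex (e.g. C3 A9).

U+41E30: 4-byte form → F1 81 B8 B0.
U+1F948: 4-byte form → F0 9F A5 88.
U+006C: 1-byte form → 6C.
U+AD96: 3-byte form → EA B6 96.
U+1F985: 4-byte form → F0 9F A6 85.
U+11FB: 3-byte form → E1 87 BB.
U+48E3: 3-byte form → E4 A3 A3.
Concatenated (22 bytes): F1 81 B8 B0 F0 9F A5 88 6C EA B6 96 F0 9F A6 85 E1 87 BB E4 A3 A3.

F1 81 B8 B0 F0 9F A5 88 6C EA B6 96 F0 9F A6 85 E1 87 BB E4 A3 A3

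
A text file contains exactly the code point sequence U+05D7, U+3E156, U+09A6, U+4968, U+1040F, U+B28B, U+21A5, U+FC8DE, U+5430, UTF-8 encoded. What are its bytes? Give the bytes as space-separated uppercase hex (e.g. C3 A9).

U+05D7: 2-byte form → D7 97.
U+3E156: 4-byte form → F0 BE 85 96.
U+09A6: 3-byte form → E0 A6 A6.
U+4968: 3-byte form → E4 A5 A8.
U+1040F: 4-byte form → F0 90 90 8F.
U+B28B: 3-byte form → EB 8A 8B.
U+21A5: 3-byte form → E2 86 A5.
U+FC8DE: 4-byte form → F3 BC A3 9E.
U+5430: 3-byte form → E5 90 B0.
Concatenated (29 bytes): D7 97 F0 BE 85 96 E0 A6 A6 E4 A5 A8 F0 90 90 8F EB 8A 8B E2 86 A5 F3 BC A3 9E E5 90 B0.

D7 97 F0 BE 85 96 E0 A6 A6 E4 A5 A8 F0 90 90 8F EB 8A 8B E2 86 A5 F3 BC A3 9E E5 90 B0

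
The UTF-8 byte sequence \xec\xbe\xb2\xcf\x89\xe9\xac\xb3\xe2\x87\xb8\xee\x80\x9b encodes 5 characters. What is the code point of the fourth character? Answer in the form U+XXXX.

U+21F8

Offset 0: leading byte 0xEC = 11101100 → 3-byte char #1 = EC BE B2.
Offset 3: leading byte 0xCF = 11001111 → 2-byte char #2 = CF 89.
Offset 5: leading byte 0xE9 = 11101001 → 3-byte char #3 = E9 AC B3.
Offset 8: leading byte 0xE2 = 11100010 → 3-byte char #4 = E2 87 B8.
Leading byte 0xE2 = 11100010 matches 1110xxxx → 3-byte sequence.
Byte 1: 0xE2 = 11100010, payload 0010 (4 bits).
Byte 2: 0x87 = 10000111 (10xxxxxx ✓), payload 000111.
Byte 3: 0xB8 = 10111000 (10xxxxxx ✓), payload 111000.
Concatenate: 0010000111111000 = 0x21F8 (16 bits → U+21F8).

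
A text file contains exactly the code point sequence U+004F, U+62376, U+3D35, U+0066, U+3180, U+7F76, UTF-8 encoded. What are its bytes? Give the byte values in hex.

U+004F: 1-byte form → 4F.
U+62376: 4-byte form → F1 A2 8D B6.
U+3D35: 3-byte form → E3 B4 B5.
U+0066: 1-byte form → 66.
U+3180: 3-byte form → E3 86 80.
U+7F76: 3-byte form → E7 BD B6.
Concatenated (15 bytes): 4F F1 A2 8D B6 E3 B4 B5 66 E3 86 80 E7 BD B6.

4F F1 A2 8D B6 E3 B4 B5 66 E3 86 80 E7 BD B6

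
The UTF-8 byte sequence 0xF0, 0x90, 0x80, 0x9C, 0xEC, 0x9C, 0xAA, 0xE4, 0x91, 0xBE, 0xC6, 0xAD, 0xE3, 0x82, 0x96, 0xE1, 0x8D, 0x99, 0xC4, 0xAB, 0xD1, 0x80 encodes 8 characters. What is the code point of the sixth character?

U+1359

Offset 0: leading byte 0xF0 = 11110000 → 4-byte char #1 = F0 90 80 9C.
Offset 4: leading byte 0xEC = 11101100 → 3-byte char #2 = EC 9C AA.
Offset 7: leading byte 0xE4 = 11100100 → 3-byte char #3 = E4 91 BE.
Offset 10: leading byte 0xC6 = 11000110 → 2-byte char #4 = C6 AD.
Offset 12: leading byte 0xE3 = 11100011 → 3-byte char #5 = E3 82 96.
Offset 15: leading byte 0xE1 = 11100001 → 3-byte char #6 = E1 8D 99.
Leading byte 0xE1 = 11100001 matches 1110xxxx → 3-byte sequence.
Byte 1: 0xE1 = 11100001, payload 0001 (4 bits).
Byte 2: 0x8D = 10001101 (10xxxxxx ✓), payload 001101.
Byte 3: 0x99 = 10011001 (10xxxxxx ✓), payload 011001.
Concatenate: 0001001101011001 = 0x1359 (16 bits → U+1359).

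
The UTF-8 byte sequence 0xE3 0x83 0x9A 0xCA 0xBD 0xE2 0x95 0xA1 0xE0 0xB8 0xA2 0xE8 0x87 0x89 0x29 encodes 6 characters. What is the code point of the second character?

U+02BD

Offset 0: leading byte 0xE3 = 11100011 → 3-byte char #1 = E3 83 9A.
Offset 3: leading byte 0xCA = 11001010 → 2-byte char #2 = CA BD.
Leading byte 0xCA = 11001010 matches 110xxxxx → 2-byte sequence.
Byte 1: 0xCA = 11001010, payload 01010 (5 bits).
Byte 2: 0xBD = 10111101 (10xxxxxx ✓), payload 111101.
Concatenate: 01010111101 = 0x2BD (11 bits → U+02BD).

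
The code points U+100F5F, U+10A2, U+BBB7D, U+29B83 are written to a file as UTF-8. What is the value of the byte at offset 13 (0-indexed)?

U+100F5F → 4-byte form F4 80 BD 9F at offsets 0–3.
U+10A2 → 3-byte form E1 82 A2 at offsets 4–6.
U+BBB7D → 4-byte form F2 BB AD BD at offsets 7–10.
U+29B83 → 4-byte form F0 A9 AE 83 at offsets 11–14.
Offset 13 falls in char 4's range; it's byte 3 of F0 A9 AE 83 = 0xAE.

0xAE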